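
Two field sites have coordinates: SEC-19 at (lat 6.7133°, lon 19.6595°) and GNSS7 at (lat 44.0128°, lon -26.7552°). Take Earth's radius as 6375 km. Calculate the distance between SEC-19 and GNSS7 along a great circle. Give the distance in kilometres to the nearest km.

6119 km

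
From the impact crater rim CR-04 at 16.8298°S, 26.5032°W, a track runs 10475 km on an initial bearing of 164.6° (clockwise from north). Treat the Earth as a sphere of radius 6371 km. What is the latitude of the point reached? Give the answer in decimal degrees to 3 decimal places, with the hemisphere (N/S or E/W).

δ = d/R = 10475/6371 = 1.644169 rad
φ₂ = arcsin(sin φ₁ cos δ + cos φ₁ sin δ cos θ)
   = arcsin(-0.28953·-0.07331 + 0.95717·0.99731·-0.96410) = -64.03936°
λ₂ = λ₁ + atan2(sin θ sin δ cos φ₁, cos δ − sin φ₁ sin φ₂) = 116.26785°

64.039°S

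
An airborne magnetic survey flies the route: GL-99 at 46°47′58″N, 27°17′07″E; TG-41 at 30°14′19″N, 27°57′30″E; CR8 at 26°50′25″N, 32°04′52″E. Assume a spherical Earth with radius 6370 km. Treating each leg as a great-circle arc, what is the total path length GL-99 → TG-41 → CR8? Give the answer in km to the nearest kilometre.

GL-99: φ = +46.79944°, λ = +27.28528°
TG-41: φ = +30.23861°, λ = +27.95833°
CR8: φ = +26.84028°, λ = +32.08111°
GL-99→TG-41: c = 0.289184 rad, d = 1842.10 km
TG-41→CR8: c = 0.086667 rad, d = 552.07 km
Total = 1842.10 + 552.07 = 2394.17 km

2394 km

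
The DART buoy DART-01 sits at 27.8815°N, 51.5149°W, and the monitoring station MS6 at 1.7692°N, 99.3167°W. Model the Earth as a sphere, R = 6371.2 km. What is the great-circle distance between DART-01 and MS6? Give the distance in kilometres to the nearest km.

5845 km

Δφ = -26.1123°,  Δλ = -47.8018°
a = sin²(Δφ/2) + cos φ₁ cos φ₂ sin²(Δλ/2) = 0.196060
c = 2·arcsin(√a) = 0.917409 rad = 52.5637°
d = R·c = 6371.2 × 0.917409 = 5845.0 km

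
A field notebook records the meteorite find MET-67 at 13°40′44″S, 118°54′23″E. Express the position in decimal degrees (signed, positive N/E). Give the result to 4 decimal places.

lat: 13.6789° S → -13.6789°
lon: 118.9064° E → +118.9064°

-13.6789°, +118.9064°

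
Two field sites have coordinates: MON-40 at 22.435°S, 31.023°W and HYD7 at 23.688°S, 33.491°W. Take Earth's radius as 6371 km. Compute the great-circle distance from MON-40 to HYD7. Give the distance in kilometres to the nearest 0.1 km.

288.4 km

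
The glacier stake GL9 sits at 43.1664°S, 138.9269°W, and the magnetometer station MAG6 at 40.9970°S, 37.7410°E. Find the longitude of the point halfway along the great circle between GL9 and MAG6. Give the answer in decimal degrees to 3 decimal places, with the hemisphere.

Bx = cos φ₂ cos Δλ = -0.753468,  By = cos φ₂ sin Δλ = 0.043868
φₘ = atan2(sin φ₁ + sin φ₂, √((cos φ₁ + Bx)² + By²)) = -87.86112°
λₘ = λ₁ + atan2(By, cos φ₁ + Bx) = -20.14570°

20.146°W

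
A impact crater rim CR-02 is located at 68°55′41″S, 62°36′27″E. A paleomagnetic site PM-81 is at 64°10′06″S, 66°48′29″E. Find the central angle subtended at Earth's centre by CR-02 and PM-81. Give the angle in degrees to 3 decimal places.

CR-02: φ = -68.92806°, λ = +62.60750°
PM-81: φ = -64.16833°, λ = +66.80806°
Δφ = 4.7597°,  Δλ = 4.2006°
a = sin²(Δφ/2) + cos φ₁ cos φ₂ sin²(Δλ/2) = 0.001935
c = 2·arcsin(√a) = 0.087999 rad = 5.0420°

5.042°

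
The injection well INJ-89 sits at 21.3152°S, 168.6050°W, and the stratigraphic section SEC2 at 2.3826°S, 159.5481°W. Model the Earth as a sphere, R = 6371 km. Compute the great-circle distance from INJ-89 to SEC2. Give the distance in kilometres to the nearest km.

2322 km

Δφ = 18.9326°,  Δλ = 9.0569°
a = sin²(Δφ/2) + cos φ₁ cos φ₂ sin²(Δλ/2) = 0.032852
c = 2·arcsin(√a) = 0.364516 rad = 20.8852°
d = R·c = 6371 × 0.364516 = 2322.3 km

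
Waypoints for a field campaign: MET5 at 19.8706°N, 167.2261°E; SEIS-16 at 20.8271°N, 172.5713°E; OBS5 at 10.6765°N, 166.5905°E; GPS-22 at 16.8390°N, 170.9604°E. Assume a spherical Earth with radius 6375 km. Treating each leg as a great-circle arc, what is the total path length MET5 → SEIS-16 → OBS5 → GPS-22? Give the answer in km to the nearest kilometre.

2698 km

MET5→SEIS-16: c = 0.089043 rad, d = 567.65 km
SEIS-16→OBS5: c = 0.203583 rad, d = 1297.84 km
OBS5→GPS-22: c = 0.130575 rad, d = 832.42 km
Total = 567.65 + 1297.84 + 832.42 = 2697.90 km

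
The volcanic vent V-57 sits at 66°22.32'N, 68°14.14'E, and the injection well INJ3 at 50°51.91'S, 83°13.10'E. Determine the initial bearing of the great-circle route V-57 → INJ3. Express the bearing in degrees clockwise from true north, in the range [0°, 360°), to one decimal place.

V-57: φ = +66.37200°, λ = +68.23567°
INJ3: φ = -50.86517°, λ = +83.21833°
Δλ = 14.9827°
y = sin Δλ · cos φ₂ = 0.163169
x = cos φ₁ sin φ₂ − sin φ₁ cos φ₂ cos Δλ = -0.869462
θ = atan2(y, x) = 169.3712° → 169.3712° (mod 360°)

169.4°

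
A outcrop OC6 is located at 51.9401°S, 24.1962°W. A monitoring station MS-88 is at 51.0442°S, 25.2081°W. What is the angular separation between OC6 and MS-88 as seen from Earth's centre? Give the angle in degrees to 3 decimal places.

Δφ = 0.8959°,  Δλ = -1.0119°
a = sin²(Δφ/2) + cos φ₁ cos φ₂ sin²(Δλ/2) = 0.000091
c = 2·arcsin(√a) = 0.019115 rad = 1.0952°

1.095°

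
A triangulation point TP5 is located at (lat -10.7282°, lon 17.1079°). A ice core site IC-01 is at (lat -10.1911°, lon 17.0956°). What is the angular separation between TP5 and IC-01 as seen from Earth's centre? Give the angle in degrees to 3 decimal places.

Δφ = 0.5371°,  Δλ = -0.0123°
a = sin²(Δφ/2) + cos φ₁ cos φ₂ sin²(Δλ/2) = 0.000022
c = 2·arcsin(√a) = 0.009377 rad = 0.5372°

0.537°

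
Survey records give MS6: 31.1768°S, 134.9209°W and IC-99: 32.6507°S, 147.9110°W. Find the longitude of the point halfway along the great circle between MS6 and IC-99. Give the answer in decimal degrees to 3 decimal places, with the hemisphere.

141.364°W

Bx = cos φ₂ cos Δλ = 0.820428,  By = cos φ₂ sin Δλ = -0.189261
φₘ = atan2(sin φ₁ + sin φ₂, √((cos φ₁ + Bx)² + By²)) = -32.07953°
λₘ = λ₁ + atan2(By, cos φ₁ + Bx) = -141.36370°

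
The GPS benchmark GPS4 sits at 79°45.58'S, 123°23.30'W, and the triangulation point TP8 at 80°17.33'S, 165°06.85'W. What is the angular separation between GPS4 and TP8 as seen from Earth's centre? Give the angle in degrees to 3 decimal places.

7.091°

GPS4: φ = -79.75967°, λ = -123.38833°
TP8: φ = -80.28883°, λ = -165.11417°
Δφ = -0.5292°,  Δλ = -41.7258°
a = sin²(Δφ/2) + cos φ₁ cos φ₂ sin²(Δλ/2) = 0.003825
c = 2·arcsin(√a) = 0.123767 rad = 7.0913°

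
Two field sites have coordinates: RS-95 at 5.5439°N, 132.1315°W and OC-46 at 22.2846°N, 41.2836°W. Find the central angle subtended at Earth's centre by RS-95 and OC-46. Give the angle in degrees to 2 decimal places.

88.68°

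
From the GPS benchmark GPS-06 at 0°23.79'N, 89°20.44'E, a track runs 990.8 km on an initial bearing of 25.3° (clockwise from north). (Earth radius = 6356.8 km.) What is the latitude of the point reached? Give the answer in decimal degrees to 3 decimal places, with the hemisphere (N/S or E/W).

GPS-06: φ = +0.39650°, λ = +89.34067°
δ = d/R = 990.8/6356.8 = 0.155865 rad
φ₂ = arcsin(sin φ₁ cos δ + cos φ₁ sin δ cos θ)
   = arcsin(0.00692·0.98788 + 0.99998·0.15523·0.90408) = 8.46339°
λ₂ = λ₁ + atan2(sin θ sin δ cos φ₁, cos δ − sin φ₁ sin φ₂) = 93.18644°

8.463°N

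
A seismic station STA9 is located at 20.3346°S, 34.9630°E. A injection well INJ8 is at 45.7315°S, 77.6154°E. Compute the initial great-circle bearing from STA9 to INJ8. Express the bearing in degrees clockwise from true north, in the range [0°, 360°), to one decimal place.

136.2°

Δλ = 42.6524°
y = sin Δλ · cos φ₂ = 0.472944
x = cos φ₁ sin φ₂ − sin φ₁ cos φ₂ cos Δλ = -0.493050
θ = atan2(y, x) = 136.1924° → 136.1924° (mod 360°)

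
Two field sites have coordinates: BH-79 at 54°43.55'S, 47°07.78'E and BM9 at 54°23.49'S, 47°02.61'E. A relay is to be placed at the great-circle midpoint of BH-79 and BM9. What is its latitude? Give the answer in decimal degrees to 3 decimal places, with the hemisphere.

54.559°S

BH-79: φ = -54.72583°, λ = +47.12967°
BM9: φ = -54.39150°, λ = +47.04350°
Bx = cos φ₂ cos Δλ = 0.582243,  By = cos φ₂ sin Δλ = -0.000876
φₘ = atan2(sin φ₁ + sin φ₂, √((cos φ₁ + Bx)² + By²)) = -54.55867°
λₘ = λ₁ + atan2(By, cos φ₁ + Bx) = 47.08641°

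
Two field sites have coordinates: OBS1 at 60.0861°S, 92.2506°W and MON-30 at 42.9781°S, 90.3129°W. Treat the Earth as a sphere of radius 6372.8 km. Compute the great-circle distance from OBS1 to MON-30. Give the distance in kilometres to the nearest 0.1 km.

1907.4 km

Δφ = 17.1080°,  Δλ = 1.9377°
a = sin²(Δφ/2) + cos φ₁ cos φ₂ sin²(Δλ/2) = 0.022228
c = 2·arcsin(√a) = 0.299299 rad = 17.1486°
d = R·c = 6372.8 × 0.299299 = 1907.4 km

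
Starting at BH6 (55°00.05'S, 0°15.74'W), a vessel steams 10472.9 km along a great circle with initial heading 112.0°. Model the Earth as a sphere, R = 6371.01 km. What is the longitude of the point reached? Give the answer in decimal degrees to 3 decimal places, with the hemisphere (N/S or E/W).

110.355°E

BH6: φ = -55.00083°, λ = -0.26233°
δ = d/R = 10472.9/6371.01 = 1.643837 rad
φ₂ = arcsin(sin φ₁ cos δ + cos φ₁ sin δ cos θ)
   = arcsin(-0.81916·-0.07298 + 0.57356·0.99733·-0.37461) = -8.88836°
λ₂ = λ₁ + atan2(sin θ sin δ cos φ₁, cos δ − sin φ₁ sin φ₂) = 110.35528°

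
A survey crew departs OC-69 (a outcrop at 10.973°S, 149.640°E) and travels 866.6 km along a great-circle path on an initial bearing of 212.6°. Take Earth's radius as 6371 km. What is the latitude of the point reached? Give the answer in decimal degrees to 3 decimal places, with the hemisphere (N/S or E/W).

δ = d/R = 866.6/6371 = 0.136023 rad
φ₂ = arcsin(sin φ₁ cos δ + cos φ₁ sin δ cos θ)
   = arcsin(-0.19035·0.99076 + 0.98172·0.13560·-0.84245) = -17.50200°
λ₂ = λ₁ + atan2(sin θ sin δ cos φ₁, cos δ − sin φ₁ sin φ₂) = 145.24652°

17.502°S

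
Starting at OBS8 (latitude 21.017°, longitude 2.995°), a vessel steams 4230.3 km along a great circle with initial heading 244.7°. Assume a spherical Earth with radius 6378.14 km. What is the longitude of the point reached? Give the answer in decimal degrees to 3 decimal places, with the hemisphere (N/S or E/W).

30.854°W

δ = d/R = 4230.3/6378.14 = 0.663250 rad
φ₂ = arcsin(sin φ₁ cos δ + cos φ₁ sin δ cos θ)
   = arcsin(0.35864·0.78800 + 0.93347·0.61568·-0.42736) = 2.12035°
λ₂ = λ₁ + atan2(sin θ sin δ cos φ₁, cos δ − sin φ₁ sin φ₂) = -30.85411°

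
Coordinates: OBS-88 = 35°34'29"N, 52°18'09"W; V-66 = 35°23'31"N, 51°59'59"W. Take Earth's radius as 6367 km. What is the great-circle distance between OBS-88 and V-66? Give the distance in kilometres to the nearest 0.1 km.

34.1 km

OBS-88: φ = +35.57472°, λ = -52.30250°
V-66: φ = +35.39194°, λ = -51.99972°
Δφ = -0.1828°,  Δλ = 0.3028°
a = sin²(Δφ/2) + cos φ₁ cos φ₂ sin²(Δλ/2) = 0.000007
c = 2·arcsin(√a) = 0.005357 rad = 0.3069°
d = R·c = 6367 × 0.005357 = 34.1 km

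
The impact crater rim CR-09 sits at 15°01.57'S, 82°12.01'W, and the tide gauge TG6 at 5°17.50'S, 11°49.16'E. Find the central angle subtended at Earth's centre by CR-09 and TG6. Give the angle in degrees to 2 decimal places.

CR-09: φ = -15.02617°, λ = -82.20017°
TG6: φ = -5.29167°, λ = +11.81933°
Δφ = 9.7345°,  Δλ = 94.0195°
a = sin²(Δφ/2) + cos φ₁ cos φ₂ sin²(Δλ/2) = 0.521750
c = 2·arcsin(√a) = 1.614310 rad = 92.4932°

92.49°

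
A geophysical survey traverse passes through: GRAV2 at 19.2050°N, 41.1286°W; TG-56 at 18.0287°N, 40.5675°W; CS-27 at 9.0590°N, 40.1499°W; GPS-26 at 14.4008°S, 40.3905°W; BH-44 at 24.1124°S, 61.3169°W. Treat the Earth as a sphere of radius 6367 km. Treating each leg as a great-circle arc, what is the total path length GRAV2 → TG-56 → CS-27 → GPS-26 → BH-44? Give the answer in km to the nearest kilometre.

6190 km

GRAV2→TG-56: c = 0.022530 rad, d = 143.45 km
TG-56→CS-27: c = 0.156711 rad, d = 997.78 km
CS-27→GPS-26: c = 0.409472 rad, d = 2607.11 km
GPS-26→BH-44: c = 0.383512 rad, d = 2441.82 km
Total = 143.45 + 997.78 + 2607.11 + 2441.82 = 6190.16 km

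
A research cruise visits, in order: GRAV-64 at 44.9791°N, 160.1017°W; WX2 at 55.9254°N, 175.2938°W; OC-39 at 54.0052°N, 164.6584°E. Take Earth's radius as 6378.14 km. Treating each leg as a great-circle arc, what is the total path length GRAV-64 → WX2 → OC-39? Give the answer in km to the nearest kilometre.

2913 km

GRAV-64→WX2: c = 0.253840 rad, d = 1619.02 km
WX2→OC-39: c = 0.202899 rad, d = 1294.12 km
Total = 1619.02 + 1294.12 = 2913.14 km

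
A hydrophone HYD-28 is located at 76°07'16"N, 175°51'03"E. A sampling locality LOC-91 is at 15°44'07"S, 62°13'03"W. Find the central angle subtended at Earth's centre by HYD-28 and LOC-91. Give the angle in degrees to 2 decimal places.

112.67°

HYD-28: φ = +76.12111°, λ = +175.85083°
LOC-91: φ = -15.73528°, λ = -62.21750°
Δφ = -91.8564°,  Δλ = 121.9317°
a = sin²(Δφ/2) + cos φ₁ cos φ₂ sin²(Δλ/2) = 0.692695
c = 2·arcsin(√a) = 1.966427 rad = 112.6680°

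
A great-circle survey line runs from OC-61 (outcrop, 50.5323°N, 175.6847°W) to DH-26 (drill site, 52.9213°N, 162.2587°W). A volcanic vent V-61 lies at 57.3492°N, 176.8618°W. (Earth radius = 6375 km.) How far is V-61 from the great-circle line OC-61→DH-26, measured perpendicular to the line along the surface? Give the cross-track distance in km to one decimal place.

733.0 km

δ₁₃ = central angle OC-61→V-61 = 0.119586 rad  (haversine)
θ₁₃ = bearing OC-61→V-61 = 354.669°,  θ₁₂ = bearing OC-61→DH-26 = 68.762°
dₓₜ = R·arcsin(sin δ₁₃ · sin(θ₁₃ − θ₁₂)) = 6375·arcsin(0.11930·sin(285.907°)) = -733.033 km
|dₓₜ| = 733.033 km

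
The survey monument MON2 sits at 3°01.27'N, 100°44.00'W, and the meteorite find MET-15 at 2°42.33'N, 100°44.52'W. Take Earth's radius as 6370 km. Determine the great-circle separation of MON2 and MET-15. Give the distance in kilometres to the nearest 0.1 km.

35.1 km

MON2: φ = +3.02117°, λ = -100.73333°
MET-15: φ = +2.70550°, λ = -100.74200°
Δφ = -0.3157°,  Δλ = -0.0087°
a = sin²(Δφ/2) + cos φ₁ cos φ₂ sin²(Δλ/2) = 0.000008
c = 2·arcsin(√a) = 0.005511 rad = 0.3158°
d = R·c = 6370 × 0.005511 = 35.1 km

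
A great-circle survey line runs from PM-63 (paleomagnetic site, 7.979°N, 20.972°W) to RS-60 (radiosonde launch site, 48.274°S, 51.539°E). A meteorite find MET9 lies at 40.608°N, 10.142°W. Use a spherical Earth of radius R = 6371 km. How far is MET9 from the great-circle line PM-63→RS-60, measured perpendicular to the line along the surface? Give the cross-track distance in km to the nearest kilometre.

δ₁₃ = central angle PM-63→MET9 = 0.593857 rad  (haversine)
θ₁₃ = bearing PM-63→MET9 = 14.769°,  θ₁₂ = bearing PM-63→RS-60 = 140.383°
dₓₜ = R·arcsin(sin δ₁₃ · sin(θ₁₃ − θ₁₂)) = 6371·arcsin(0.55956·sin(-125.614°)) = -3008.787 km
|dₓₜ| = 3008.787 km

3009 km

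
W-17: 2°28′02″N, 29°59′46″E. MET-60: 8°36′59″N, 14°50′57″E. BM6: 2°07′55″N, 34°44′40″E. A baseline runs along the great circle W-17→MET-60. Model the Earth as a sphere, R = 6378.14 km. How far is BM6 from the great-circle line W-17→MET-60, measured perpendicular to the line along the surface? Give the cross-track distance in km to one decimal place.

170.9 km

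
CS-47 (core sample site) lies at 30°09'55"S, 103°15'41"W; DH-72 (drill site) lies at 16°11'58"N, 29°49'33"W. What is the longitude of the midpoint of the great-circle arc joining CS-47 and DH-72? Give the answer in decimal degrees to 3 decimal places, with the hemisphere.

64.303°W

CS-47: φ = -30.16528°, λ = -103.26139°
DH-72: φ = +16.19944°, λ = -29.82583°
Bx = cos φ₂ cos Δλ = 0.273774,  By = cos φ₂ sin Δλ = 0.920444
φₘ = atan2(sin φ₁ + sin φ₂, √((cos φ₁ + Bx)² + By²)) = -8.68099°
λₘ = λ₁ + atan2(By, cos φ₁ + Bx) = -64.30327°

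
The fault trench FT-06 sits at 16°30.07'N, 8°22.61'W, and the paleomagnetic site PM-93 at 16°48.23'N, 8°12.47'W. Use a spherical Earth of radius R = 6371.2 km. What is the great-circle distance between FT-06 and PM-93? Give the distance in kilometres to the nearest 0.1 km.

FT-06: φ = +16.50117°, λ = -8.37683°
PM-93: φ = +16.80383°, λ = -8.20783°
Δφ = 0.3027°,  Δλ = 0.1690°
a = sin²(Δφ/2) + cos φ₁ cos φ₂ sin²(Δλ/2) = 0.000009
c = 2·arcsin(√a) = 0.005991 rad = 0.3433°
d = R·c = 6371.2 × 0.005991 = 38.2 km

38.2 km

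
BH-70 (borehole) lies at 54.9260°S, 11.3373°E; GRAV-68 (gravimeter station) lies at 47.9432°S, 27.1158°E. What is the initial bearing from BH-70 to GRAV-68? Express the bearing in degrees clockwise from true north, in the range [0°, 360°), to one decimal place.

61.0°

Δλ = 15.7785°
y = sin Δλ · cos φ₂ = 0.182150
x = cos φ₁ sin φ₂ − sin φ₁ cos φ₂ cos Δλ = 0.100914
θ = atan2(y, x) = 61.0127° → 61.0127° (mod 360°)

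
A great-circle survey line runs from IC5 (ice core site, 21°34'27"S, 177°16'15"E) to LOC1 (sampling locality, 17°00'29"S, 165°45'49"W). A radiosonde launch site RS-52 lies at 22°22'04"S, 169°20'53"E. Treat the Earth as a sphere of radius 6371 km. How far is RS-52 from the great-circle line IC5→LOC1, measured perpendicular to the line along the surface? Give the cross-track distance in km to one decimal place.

IC5: φ = -21.57417°, λ = +177.27083°
LOC1: φ = -17.00806°, λ = -165.76361°
RS-52: φ = -22.36778°, λ = +169.34806°
δ₁₃ = central angle IC5→RS-52 = 0.128966 rad  (haversine)
θ₁₃ = bearing IC5→RS-52 = 262.361°,  θ₁₂ = bearing IC5→LOC1 = 77.022°
dₓₜ = R·arcsin(sin δ₁₃ · sin(θ₁₃ − θ₁₂)) = 6371·arcsin(0.12861·sin(185.339°)) = -76.239 km
|dₓₜ| = 76.239 km

76.2 km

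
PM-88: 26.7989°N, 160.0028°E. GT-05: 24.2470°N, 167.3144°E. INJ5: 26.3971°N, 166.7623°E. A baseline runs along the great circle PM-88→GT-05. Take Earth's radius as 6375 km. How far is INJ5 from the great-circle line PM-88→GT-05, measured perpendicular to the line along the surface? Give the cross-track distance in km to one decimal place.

199.6 km

δ₁₃ = central angle PM-88→INJ5 = 0.105710 rad  (haversine)
θ₁₃ = bearing PM-88→INJ5 = 92.284°,  θ₁₂ = bearing PM-88→GT-05 = 109.540°
dₓₜ = R·arcsin(sin δ₁₃ · sin(θ₁₃ − θ₁₂)) = 6375·arcsin(0.10551·sin(-17.255°)) = -199.561 km
|dₓₜ| = 199.561 km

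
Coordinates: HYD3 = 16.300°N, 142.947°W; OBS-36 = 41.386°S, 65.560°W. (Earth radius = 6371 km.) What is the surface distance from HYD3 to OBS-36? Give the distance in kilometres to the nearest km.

10188 km

Δφ = -57.6860°,  Δλ = 77.3870°
a = sin²(Δφ/2) + cos φ₁ cos φ₂ sin²(Δλ/2) = 0.514154
c = 2·arcsin(√a) = 1.599109 rad = 91.6222°
d = R·c = 6371 × 1.599109 = 10187.9 km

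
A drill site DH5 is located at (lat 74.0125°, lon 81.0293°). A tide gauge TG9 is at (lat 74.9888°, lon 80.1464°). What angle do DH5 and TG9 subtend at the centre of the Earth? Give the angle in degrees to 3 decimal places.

Δφ = 0.9763°,  Δλ = -0.8829°
a = sin²(Δφ/2) + cos φ₁ cos φ₂ sin²(Δλ/2) = 0.000077
c = 2·arcsin(√a) = 0.017530 rad = 1.0044°

1.004°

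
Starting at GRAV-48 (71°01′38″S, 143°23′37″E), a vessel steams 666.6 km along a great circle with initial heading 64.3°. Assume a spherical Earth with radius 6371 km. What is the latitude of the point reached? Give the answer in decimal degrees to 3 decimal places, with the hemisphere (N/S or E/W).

67.786°S

GRAV-48: φ = -71.02722°, λ = +143.39361°
δ = d/R = 666.6/6371 = 0.104630 rad
φ₂ = arcsin(sin φ₁ cos δ + cos φ₁ sin δ cos θ)
   = arcsin(-0.94567·0.99453 + 0.32512·0.10444·0.43366) = -67.78573°
λ₂ = λ₁ + atan2(sin θ sin δ cos φ₁, cos δ − sin φ₁ sin φ₂) = 157.80700°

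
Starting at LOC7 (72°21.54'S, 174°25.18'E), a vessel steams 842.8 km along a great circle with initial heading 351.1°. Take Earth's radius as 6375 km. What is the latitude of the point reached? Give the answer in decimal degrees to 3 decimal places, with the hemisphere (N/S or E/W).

64.849°S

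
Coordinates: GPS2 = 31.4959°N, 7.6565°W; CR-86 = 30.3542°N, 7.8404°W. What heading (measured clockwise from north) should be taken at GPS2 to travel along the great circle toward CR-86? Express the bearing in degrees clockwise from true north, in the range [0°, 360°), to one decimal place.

187.9°

Δλ = -0.1839°
y = sin Δλ · cos φ₂ = -0.002770
x = cos φ₁ sin φ₂ − sin φ₁ cos φ₂ cos Δλ = -0.019923
θ = atan2(y, x) = -172.0855° → 187.9145° (mod 360°)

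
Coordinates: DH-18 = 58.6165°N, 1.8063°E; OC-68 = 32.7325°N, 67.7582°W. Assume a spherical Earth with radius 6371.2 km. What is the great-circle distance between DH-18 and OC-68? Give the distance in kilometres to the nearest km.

5791 km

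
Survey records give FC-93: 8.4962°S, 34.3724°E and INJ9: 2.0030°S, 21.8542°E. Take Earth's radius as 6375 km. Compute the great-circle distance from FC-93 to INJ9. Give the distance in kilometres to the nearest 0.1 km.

Δφ = 6.4932°,  Δλ = -12.5182°
a = sin²(Δφ/2) + cos φ₁ cos φ₂ sin²(Δλ/2) = 0.014956
c = 2·arcsin(√a) = 0.245204 rad = 14.0492°
d = R·c = 6375 × 0.245204 = 1563.2 km

1563.2 km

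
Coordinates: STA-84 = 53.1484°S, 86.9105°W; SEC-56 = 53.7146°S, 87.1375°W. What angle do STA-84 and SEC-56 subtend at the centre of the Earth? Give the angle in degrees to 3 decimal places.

0.582°

Δφ = -0.5662°,  Δλ = -0.2270°
a = sin²(Δφ/2) + cos φ₁ cos φ₂ sin²(Δλ/2) = 0.000026
c = 2·arcsin(√a) = 0.010160 rad = 0.5821°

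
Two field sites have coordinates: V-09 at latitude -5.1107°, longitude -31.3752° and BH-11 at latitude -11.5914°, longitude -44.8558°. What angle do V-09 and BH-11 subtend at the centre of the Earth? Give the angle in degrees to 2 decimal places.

14.82°

Δφ = -6.4807°,  Δλ = -13.4806°
a = sin²(Δφ/2) + cos φ₁ cos φ₂ sin²(Δλ/2) = 0.016636
c = 2·arcsin(√a) = 0.258682 rad = 14.8214°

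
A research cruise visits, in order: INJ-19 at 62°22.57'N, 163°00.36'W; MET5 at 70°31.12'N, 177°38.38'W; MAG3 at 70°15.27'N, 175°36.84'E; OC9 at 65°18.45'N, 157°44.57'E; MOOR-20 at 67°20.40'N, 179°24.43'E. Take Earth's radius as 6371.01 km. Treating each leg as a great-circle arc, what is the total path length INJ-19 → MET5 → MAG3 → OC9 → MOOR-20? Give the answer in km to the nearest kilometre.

INJ-19: φ = +62.37617°, λ = -163.00600°
MET5: φ = +70.51867°, λ = -177.63967°
MAG3: φ = +70.25450°, λ = +175.61400°
OC9: φ = +65.30750°, λ = +157.74283°
MOOR-20: φ = +67.34000°, λ = +179.40717°
INJ-19→MET5: c = 0.173985 rad, d = 1108.46 km
MET5→MAG3: c = 0.039771 rad, d = 253.38 km
MAG3→OC9: c = 0.145282 rad, d = 925.60 km
OC9→MOOR-20: c = 0.155060 rad, d = 987.89 km
Total = 1108.46 + 253.38 + 925.60 + 987.89 = 3275.32 km

3275 km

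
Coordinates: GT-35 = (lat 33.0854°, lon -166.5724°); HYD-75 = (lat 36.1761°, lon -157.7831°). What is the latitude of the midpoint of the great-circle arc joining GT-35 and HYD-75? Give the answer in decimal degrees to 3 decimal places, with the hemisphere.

34.710°N

Bx = cos φ₂ cos Δλ = 0.797728,  By = cos φ₂ sin Δλ = 0.123342
φₘ = atan2(sin φ₁ + sin φ₂, √((cos φ₁ + Bx)² + By²)) = 34.70965°
λₘ = λ₁ + atan2(By, cos φ₁ + Bx) = -162.25979°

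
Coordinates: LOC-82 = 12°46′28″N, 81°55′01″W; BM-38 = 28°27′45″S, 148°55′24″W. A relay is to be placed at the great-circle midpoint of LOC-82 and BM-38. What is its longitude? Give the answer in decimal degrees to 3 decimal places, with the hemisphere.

LOC-82: φ = +12.77444°, λ = -81.91694°
BM-38: φ = -28.46250°, λ = -148.92333°
Bx = cos φ₂ cos Δλ = 0.343413,  By = cos φ₂ sin Δλ = -0.809281
φₘ = atan2(sin φ₁ + sin φ₂, √((cos φ₁ + Bx)² + By²)) = -9.37599°
λₘ = λ₁ + atan2(By, cos φ₁ + Bx) = -113.45498°

113.455°W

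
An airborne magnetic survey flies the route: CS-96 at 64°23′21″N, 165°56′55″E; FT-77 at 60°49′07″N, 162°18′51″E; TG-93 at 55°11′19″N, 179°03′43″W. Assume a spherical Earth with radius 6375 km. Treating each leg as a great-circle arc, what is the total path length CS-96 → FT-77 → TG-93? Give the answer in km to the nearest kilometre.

1696 km

CS-96: φ = +64.38917°, λ = +165.94861°
FT-77: φ = +60.81861°, λ = +162.31417°
TG-93: φ = +55.18861°, λ = -179.06194°
CS-96→FT-77: c = 0.068789 rad, d = 438.53 km
FT-77→TG-93: c = 0.197294 rad, d = 1257.75 km
Total = 438.53 + 1257.75 = 1696.27 km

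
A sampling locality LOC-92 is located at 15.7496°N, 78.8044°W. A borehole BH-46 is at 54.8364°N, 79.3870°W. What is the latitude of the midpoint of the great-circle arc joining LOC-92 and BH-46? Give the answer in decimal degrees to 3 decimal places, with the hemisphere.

35.293°N

Bx = cos φ₂ cos Δλ = 0.575883,  By = cos φ₂ sin Δλ = -0.005856
φₘ = atan2(sin φ₁ + sin φ₂, √((cos φ₁ + Bx)² + By²)) = 35.29333°
λₘ = λ₁ + atan2(By, cos φ₁ + Bx) = -79.02250°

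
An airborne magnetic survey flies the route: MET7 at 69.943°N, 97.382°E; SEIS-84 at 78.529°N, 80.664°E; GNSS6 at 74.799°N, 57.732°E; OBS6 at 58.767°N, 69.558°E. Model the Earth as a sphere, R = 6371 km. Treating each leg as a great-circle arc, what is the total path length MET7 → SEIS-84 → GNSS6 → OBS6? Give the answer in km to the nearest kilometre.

3631 km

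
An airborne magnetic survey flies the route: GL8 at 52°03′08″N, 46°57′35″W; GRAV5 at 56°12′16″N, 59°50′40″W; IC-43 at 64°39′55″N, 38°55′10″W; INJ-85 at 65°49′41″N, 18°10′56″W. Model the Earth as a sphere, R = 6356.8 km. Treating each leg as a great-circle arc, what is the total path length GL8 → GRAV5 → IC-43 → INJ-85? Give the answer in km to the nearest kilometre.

GL8: φ = +52.05222°, λ = -46.95972°
GRAV5: φ = +56.20444°, λ = -59.84444°
IC-43: φ = +64.66528°, λ = -38.91944°
INJ-85: φ = +65.82806°, λ = -18.18222°
GL8→GRAV5: c = 0.150057 rad, d = 953.88 km
GRAV5→IC-43: c = 0.231081 rad, d = 1468.94 km
IC-43→INJ-85: c = 0.152183 rad, d = 967.40 km
Total = 953.88 + 1468.94 + 967.40 = 3390.22 km

3390 km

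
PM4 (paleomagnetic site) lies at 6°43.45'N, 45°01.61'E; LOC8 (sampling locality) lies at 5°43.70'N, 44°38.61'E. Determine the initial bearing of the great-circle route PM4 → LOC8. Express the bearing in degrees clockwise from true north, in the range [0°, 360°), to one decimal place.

201.0°

PM4: φ = +6.72417°, λ = +45.02683°
LOC8: φ = +5.72833°, λ = +44.64350°
Δλ = -0.3833°
y = sin Δλ · cos φ₂ = -0.006657
x = cos φ₁ sin φ₂ − sin φ₁ cos φ₂ cos Δλ = -0.017377
θ = atan2(y, x) = -159.0387° → 200.9613° (mod 360°)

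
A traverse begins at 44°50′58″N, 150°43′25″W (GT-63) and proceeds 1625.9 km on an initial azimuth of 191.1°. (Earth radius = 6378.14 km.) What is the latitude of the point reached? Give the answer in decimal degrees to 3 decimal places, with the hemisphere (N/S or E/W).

GT-63: φ = +44.84944°, λ = -150.72361°
δ = d/R = 1625.9/6378.14 = 0.254918 rad
φ₂ = arcsin(sin φ₁ cos δ + cos φ₁ sin δ cos θ)
   = arcsin(0.70525·0.96768 + 0.70896·0.25217·-0.98129) = 30.46581°
λ₂ = λ₁ + atan2(sin θ sin δ cos φ₁, cos δ − sin φ₁ sin φ₂) = -153.95245°

30.466°N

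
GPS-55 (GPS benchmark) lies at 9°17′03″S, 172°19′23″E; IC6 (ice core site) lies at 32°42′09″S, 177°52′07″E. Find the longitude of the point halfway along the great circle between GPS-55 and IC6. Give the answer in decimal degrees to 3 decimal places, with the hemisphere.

174.875°E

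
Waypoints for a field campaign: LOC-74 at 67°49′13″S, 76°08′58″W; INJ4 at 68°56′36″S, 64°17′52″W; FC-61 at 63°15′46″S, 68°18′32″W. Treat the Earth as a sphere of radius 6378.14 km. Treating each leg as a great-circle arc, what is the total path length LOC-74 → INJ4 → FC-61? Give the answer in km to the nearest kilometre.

1158 km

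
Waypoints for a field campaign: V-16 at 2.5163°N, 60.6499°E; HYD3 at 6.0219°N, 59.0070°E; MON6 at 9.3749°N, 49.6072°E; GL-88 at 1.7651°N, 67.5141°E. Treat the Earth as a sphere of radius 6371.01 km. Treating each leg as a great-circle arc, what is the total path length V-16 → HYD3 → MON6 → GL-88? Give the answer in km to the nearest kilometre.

3684 km

V-16→HYD3: c = 0.067534 rad, d = 430.26 km
HYD3→MON6: c = 0.172764 rad, d = 1100.68 km
MON6→GL-88: c = 0.337999 rad, d = 2153.40 km
Total = 430.26 + 1100.68 + 2153.40 = 3684.34 km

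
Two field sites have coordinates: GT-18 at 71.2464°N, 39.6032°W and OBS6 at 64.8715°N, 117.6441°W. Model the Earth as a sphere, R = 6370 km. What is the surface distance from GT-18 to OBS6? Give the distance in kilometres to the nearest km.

3077 km

Δφ = -6.3749°,  Δλ = -78.0409°
a = sin²(Δφ/2) + cos φ₁ cos φ₂ sin²(Δλ/2) = 0.057209
c = 2·arcsin(√a) = 0.483051 rad = 27.6768°
d = R·c = 6370 × 0.483051 = 3077.0 km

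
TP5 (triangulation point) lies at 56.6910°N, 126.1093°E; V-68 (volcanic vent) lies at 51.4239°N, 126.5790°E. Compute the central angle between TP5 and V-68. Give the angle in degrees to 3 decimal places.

Δφ = -5.2671°,  Δλ = 0.4697°
a = sin²(Δφ/2) + cos φ₁ cos φ₂ sin²(Δλ/2) = 0.002117
c = 2·arcsin(√a) = 0.092053 rad = 5.2743°

5.274°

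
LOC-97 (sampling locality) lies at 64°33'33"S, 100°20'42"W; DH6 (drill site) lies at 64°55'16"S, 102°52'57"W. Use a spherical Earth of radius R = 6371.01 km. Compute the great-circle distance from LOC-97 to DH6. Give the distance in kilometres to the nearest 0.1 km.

126.9 km

LOC-97: φ = -64.55917°, λ = -100.34500°
DH6: φ = -64.92111°, λ = -102.88250°
Δφ = -0.3619°,  Δλ = -2.5375°
a = sin²(Δφ/2) + cos φ₁ cos φ₂ sin²(Δλ/2) = 0.000099
c = 2·arcsin(√a) = 0.019925 rad = 1.1416°
d = R·c = 6371.01 × 0.019925 = 126.9 km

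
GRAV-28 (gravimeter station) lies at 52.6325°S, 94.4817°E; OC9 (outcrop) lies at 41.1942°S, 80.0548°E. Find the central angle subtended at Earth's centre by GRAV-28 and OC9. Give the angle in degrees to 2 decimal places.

15.04°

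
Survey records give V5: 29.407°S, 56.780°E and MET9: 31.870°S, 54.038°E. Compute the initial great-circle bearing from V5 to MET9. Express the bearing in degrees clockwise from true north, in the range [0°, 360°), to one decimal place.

Δλ = -2.7420°
y = sin Δλ · cos φ₂ = -0.040627
x = cos φ₁ sin φ₂ − sin φ₁ cos φ₂ cos Δλ = -0.043452
θ = atan2(y, x) = -136.9242° → 223.0758° (mod 360°)

223.1°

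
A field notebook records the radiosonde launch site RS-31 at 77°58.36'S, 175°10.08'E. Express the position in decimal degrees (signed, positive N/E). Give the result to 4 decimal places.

lat: 77.9727° S → -77.9727°
lon: 175.1680° E → +175.1680°

-77.9727°, +175.1680°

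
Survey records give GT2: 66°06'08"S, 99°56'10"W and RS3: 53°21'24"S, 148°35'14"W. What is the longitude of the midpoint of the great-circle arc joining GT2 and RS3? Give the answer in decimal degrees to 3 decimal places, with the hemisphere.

GT2: φ = -66.10222°, λ = -99.93611°
RS3: φ = -53.35667°, λ = -148.58722°
Bx = cos φ₂ cos Δλ = 0.394292,  By = cos φ₂ sin Δλ = -0.448042
φₘ = atan2(sin φ₁ + sin φ₂, √((cos φ₁ + Bx)² + By²)) = -61.90528°
λₘ = λ₁ + atan2(By, cos φ₁ + Bx) = -129.20561°

129.206°W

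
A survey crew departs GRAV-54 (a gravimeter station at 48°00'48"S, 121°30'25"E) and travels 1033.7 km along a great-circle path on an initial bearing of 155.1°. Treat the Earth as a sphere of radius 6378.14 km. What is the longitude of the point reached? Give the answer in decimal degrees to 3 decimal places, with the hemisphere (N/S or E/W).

GRAV-54: φ = -48.01333°, λ = +121.50694°
δ = d/R = 1033.7/6378.14 = 0.162069 rad
φ₂ = arcsin(sin φ₁ cos δ + cos φ₁ sin δ cos θ)
   = arcsin(-0.74330·0.98690 + 0.66896·0.16136·-0.90704) = -56.24998°
λ₂ = λ₁ + atan2(sin θ sin δ cos φ₁, cos δ − sin φ₁ sin φ₂) = 128.53101°

128.531°E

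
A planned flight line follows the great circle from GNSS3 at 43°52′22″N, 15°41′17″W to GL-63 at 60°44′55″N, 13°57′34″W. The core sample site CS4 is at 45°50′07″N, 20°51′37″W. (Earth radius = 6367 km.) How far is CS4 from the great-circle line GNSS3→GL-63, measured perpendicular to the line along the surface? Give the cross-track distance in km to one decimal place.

GNSS3: φ = +43.87278°, λ = -15.68806°
GL-63: φ = +60.74861°, λ = -13.95944°
CS4: φ = +45.83528°, λ = -20.86028°
δ₁₃ = central angle GNSS3→CS4 = 0.072564 rad  (haversine)
θ₁₃ = bearing GNSS3→CS4 = 299.965°,  θ₁₂ = bearing GNSS3→GL-63 = 2.905°
dₓₜ = R·arcsin(sin δ₁₃ · sin(θ₁₃ − θ₁₂)) = 6367·arcsin(0.07250·sin(297.060°)) = -411.365 km
|dₓₜ| = 411.365 km

411.4 km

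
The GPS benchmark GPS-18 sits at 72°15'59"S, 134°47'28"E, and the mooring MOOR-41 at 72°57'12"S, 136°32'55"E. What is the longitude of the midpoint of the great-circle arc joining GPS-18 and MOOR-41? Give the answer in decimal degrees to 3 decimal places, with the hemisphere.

GPS-18: φ = -72.26639°, λ = +134.79111°
MOOR-41: φ = -72.95333°, λ = +136.54861°
Bx = cos φ₂ cos Δλ = 0.293013,  By = cos φ₂ sin Δλ = 0.008991
φₘ = atan2(sin φ₁ + sin φ₂, √((cos φ₁ + Bx)² + By²)) = -72.61178°
λₘ = λ₁ + atan2(By, cos φ₁ + Bx) = 135.65304°

135.653°E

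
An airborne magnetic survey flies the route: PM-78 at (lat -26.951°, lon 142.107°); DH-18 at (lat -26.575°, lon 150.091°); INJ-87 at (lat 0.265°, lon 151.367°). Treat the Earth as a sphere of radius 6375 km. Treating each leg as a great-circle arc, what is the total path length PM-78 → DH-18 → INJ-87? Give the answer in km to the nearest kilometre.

3784 km

PM-78→DH-18: c = 0.124572 rad, d = 794.15 km
DH-18→INJ-87: c = 0.468937 rad, d = 2989.48 km
Total = 794.15 + 2989.48 = 3783.62 km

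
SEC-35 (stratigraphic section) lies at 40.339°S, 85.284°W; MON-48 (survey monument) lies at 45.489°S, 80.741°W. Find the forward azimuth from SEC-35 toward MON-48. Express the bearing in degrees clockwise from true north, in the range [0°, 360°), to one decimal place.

Δλ = 4.5430°
y = sin Δλ · cos φ₂ = 0.055528
x = cos φ₁ sin φ₂ − sin φ₁ cos φ₂ cos Δλ = -0.091189
θ = atan2(y, x) = 148.6615° → 148.6615° (mod 360°)

148.7°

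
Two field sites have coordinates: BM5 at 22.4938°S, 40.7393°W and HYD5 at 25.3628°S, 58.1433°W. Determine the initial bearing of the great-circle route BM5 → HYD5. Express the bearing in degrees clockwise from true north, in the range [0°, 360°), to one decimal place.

Δλ = -17.4040°
y = sin Δλ · cos φ₂ = -0.270278
x = cos φ₁ sin φ₂ − sin φ₁ cos φ₂ cos Δλ = -0.065879
θ = atan2(y, x) = -103.6985° → 256.3015° (mod 360°)

256.3°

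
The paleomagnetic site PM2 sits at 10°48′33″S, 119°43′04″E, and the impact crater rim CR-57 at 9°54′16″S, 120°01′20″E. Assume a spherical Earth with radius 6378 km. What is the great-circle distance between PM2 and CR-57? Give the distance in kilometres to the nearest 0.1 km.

PM2: φ = -10.80917°, λ = +119.71778°
CR-57: φ = -9.90444°, λ = +120.02222°
Δφ = 0.9047°,  Δλ = 0.3044°
a = sin²(Δφ/2) + cos φ₁ cos φ₂ sin²(Δλ/2) = 0.000069
c = 2·arcsin(√a) = 0.016633 rad = 0.9530°
d = R·c = 6378 × 0.016633 = 106.1 km

106.1 km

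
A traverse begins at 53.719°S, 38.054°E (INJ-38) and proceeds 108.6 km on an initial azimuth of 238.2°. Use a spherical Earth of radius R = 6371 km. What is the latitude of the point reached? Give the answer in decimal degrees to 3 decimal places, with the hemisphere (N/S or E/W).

54.225°S

δ = d/R = 108.6/6371 = 0.017046 rad
φ₂ = arcsin(sin φ₁ cos δ + cos φ₁ sin δ cos θ)
   = arcsin(-0.80612·0.99985 + 0.59175·0.01705·-0.52696) = -54.22535°
λ₂ = λ₁ + atan2(sin θ sin δ cos φ₁, cos δ − sin φ₁ sin φ₂) = 36.63405°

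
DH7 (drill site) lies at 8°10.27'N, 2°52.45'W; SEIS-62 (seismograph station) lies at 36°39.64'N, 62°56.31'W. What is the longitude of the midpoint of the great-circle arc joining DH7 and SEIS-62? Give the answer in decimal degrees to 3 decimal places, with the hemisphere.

DH7: φ = +8.17117°, λ = -2.87417°
SEIS-62: φ = +36.66067°, λ = -62.93850°
Bx = cos φ₂ cos Δλ = 0.400313,  By = cos φ₂ sin Δλ = -0.695163
φₘ = atan2(sin φ₁ + sin φ₂, √((cos φ₁ + Bx)² + By²)) = 25.43540°
λₘ = λ₁ + atan2(By, cos φ₁ + Bx) = -29.44195°

29.442°W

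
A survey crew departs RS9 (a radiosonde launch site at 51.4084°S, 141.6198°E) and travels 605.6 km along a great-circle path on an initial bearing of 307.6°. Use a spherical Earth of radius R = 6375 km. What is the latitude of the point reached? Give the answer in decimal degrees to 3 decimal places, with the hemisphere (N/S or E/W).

δ = d/R = 605.6/6375 = 0.094996 rad
φ₂ = arcsin(sin φ₁ cos δ + cos φ₁ sin δ cos θ)
   = arcsin(-0.78161·0.99549 + 0.62377·0.09485·0.61015) = -47.90103°
λ₂ = λ₁ + atan2(sin θ sin δ cos φ₁, cos δ − sin φ₁ sin φ₂) = 135.18359°

47.901°S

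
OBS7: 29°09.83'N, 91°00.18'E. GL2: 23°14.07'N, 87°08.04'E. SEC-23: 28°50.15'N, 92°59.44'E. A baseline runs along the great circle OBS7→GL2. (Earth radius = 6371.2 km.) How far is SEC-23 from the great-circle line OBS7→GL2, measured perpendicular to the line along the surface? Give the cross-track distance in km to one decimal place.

OBS7: φ = +29.16383°, λ = +91.00300°
GL2: φ = +23.23450°, λ = +87.13400°
SEC-23: φ = +28.83583°, λ = +92.99067°
δ₁₃ = central angle OBS7→SEC-23 = 0.030877 rad  (haversine)
θ₁₃ = bearing OBS7→SEC-23 = 100.202°,  θ₁₂ = bearing OBS7→GL2 = 211.224°
dₓₜ = R·arcsin(sin δ₁₃ · sin(θ₁₃ − θ₁₂)) = 6371.2·arcsin(0.03087·sin(-111.023°)) = -183.624 km
|dₓₜ| = 183.624 km

183.6 km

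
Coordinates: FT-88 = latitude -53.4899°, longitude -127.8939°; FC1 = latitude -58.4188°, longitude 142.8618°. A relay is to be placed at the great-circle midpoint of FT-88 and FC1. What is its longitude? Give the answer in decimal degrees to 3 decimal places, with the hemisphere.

Bx = cos φ₂ cos Δλ = 0.006907,  By = cos φ₂ sin Δλ = -0.523661
φₘ = atan2(sin φ₁ + sin φ₂, √((cos φ₁ + Bx)² + By²)) = -64.27247°
λₘ = λ₁ + atan2(By, cos φ₁ + Bx) = -168.91893°

168.919°W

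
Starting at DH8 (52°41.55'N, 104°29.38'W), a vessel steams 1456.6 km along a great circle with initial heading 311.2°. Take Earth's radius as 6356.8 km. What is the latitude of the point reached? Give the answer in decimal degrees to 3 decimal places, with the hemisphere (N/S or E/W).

59.915°N

DH8: φ = +52.69250°, λ = -104.48967°
δ = d/R = 1456.6/6356.8 = 0.229140 rad
φ₂ = arcsin(sin φ₁ cos δ + cos φ₁ sin δ cos θ)
   = arcsin(0.79539·0.97386 + 0.60609·0.22714·0.65869) = 59.91523°
λ₂ = λ₁ + atan2(sin θ sin δ cos φ₁, cos δ − sin φ₁ sin φ₂) = -124.42349°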